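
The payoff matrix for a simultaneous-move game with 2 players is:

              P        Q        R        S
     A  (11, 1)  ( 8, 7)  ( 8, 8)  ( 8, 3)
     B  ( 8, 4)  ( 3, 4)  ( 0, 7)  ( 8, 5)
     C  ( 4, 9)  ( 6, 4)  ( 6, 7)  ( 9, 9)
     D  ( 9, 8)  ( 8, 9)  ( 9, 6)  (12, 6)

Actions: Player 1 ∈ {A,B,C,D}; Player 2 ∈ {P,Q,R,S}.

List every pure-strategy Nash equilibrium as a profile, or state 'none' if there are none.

(A,P): not NE [P2→R gives 8>1]
(A,Q): not NE [P2→R gives 8>7]
(A,R): not NE [P1→D gives 9>8]
(A,S): not NE [P1→D gives 12>8; P2→R gives 8>3]
(B,P): not NE [P1→A gives 11>8; P2→R gives 7>4]
(B,Q): not NE [P1→D gives 8>3; P2→R gives 7>4]
(B,R): not NE [P1→D gives 9>0]
(B,S): not NE [P1→D gives 12>8; P2→R gives 7>5]
(C,P): not NE [P1→A gives 11>4]
(C,Q): not NE [P1→D gives 8>6; P2→S gives 9>4]
(C,R): not NE [P1→D gives 9>6; P2→S gives 9>7]
(C,S): not NE [P1→D gives 12>9]
(D,P): not NE [P1→A gives 11>9; P2→Q gives 9>8]
(D,Q): NE
(D,R): not NE [P2→Q gives 9>6]
(D,S): not NE [P2→Q gives 9>6]

Nash profiles: (D,Q)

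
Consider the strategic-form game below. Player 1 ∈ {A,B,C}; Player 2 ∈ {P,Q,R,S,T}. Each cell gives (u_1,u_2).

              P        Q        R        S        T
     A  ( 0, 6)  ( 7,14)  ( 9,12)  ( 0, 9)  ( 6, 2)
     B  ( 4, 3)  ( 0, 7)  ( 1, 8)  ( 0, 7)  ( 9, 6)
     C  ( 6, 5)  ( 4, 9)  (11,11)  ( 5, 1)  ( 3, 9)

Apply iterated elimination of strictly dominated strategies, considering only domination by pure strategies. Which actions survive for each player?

P2 drop P (Q beats it: A:14>6 B:7>3 C:9>5)
P2 drop S (R beats it: A:12>9 B:8>7 C:11>1)
P2 drop T (R beats it: A:12>2 B:8>6 C:11>9)
P1 drop B (A beats it: Q:7>0 R:9>1)
P1→{A,C} P2→{Q,R}

Remaining: P1:{A,C} P2:{Q,R}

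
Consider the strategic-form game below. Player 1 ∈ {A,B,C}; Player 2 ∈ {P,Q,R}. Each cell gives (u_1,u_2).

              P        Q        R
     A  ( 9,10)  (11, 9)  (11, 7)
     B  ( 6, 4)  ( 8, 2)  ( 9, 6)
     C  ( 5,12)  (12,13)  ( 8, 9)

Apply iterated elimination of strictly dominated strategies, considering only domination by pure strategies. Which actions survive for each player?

P1 drop B (A beats it: P:9>6 Q:11>8 R:11>9)
P2 drop R (P beats it: A:10>7 C:12>9)
P1→{A,C} P2→{P,Q}

Remaining: P1:{A,C} P2:{P,Q}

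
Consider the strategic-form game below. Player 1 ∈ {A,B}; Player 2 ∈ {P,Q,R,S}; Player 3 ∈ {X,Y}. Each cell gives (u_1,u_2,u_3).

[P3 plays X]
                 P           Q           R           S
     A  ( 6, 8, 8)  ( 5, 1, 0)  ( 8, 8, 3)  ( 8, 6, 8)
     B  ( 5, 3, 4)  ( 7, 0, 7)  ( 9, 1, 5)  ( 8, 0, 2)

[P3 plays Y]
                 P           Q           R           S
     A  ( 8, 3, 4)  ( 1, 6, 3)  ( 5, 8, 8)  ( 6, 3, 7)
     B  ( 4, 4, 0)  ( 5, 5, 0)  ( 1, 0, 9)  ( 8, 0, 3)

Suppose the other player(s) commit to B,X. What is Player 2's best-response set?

u_2(P vs B,X) = 3
u_2(Q vs B,X) = 0
u_2(R vs B,X) = 1
u_2(S vs B,X) = 0
max payoff 3 at {P}

P2 best: {P}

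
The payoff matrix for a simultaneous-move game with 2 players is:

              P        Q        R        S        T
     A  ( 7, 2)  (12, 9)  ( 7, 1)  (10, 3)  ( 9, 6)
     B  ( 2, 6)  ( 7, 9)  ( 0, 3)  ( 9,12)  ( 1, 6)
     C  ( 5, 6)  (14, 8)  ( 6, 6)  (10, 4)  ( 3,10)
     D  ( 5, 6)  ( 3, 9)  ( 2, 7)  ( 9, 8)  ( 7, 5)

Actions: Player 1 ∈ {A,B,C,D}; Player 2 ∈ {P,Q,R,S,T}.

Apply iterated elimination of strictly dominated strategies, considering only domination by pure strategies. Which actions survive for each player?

P1 drop B (A beats it: P:7>2 Q:12>7 R:7>0 S:10>9 T:9>1)
P1 drop D (A beats it: P:7>5 Q:12>3 R:7>2 S:10>9 T:9>7)
P2 drop P (Q beats it: A:9>2 C:8>6)
P2 drop R (Q beats it: A:9>1 C:8>6)
P2 drop S (Q beats it: A:9>3 C:8>4)
P1→{A,C} P2→{Q,T}

IESDS → P1:{A,C} P2:{Q,T}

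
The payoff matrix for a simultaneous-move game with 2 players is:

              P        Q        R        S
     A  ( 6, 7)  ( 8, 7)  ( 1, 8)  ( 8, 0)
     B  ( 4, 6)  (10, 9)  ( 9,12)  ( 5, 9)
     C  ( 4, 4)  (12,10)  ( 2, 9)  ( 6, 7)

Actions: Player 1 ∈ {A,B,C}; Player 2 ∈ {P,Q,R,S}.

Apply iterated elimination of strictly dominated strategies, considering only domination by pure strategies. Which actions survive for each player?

Survivors P1:{B,C} P2:{Q,R}

P2 drop P (R beats it: A:8>7 B:12>6 C:9>4)
P2 drop S (R beats it: A:8>0 B:12>9 C:9>7)
P1 drop A (B beats it: Q:10>8 R:9>1)
P1→{B,C} P2→{Q,R}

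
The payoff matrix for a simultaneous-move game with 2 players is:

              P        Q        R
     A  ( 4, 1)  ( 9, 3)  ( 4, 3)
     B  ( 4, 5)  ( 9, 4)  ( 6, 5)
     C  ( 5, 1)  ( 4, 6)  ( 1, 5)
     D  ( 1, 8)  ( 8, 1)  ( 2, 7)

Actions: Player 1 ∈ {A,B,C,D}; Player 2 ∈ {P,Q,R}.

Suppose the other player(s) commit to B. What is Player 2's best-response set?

P2 best: {P,R}

u_2(P vs B) = 5
u_2(Q vs B) = 4
u_2(R vs B) = 5
max payoff 5 at {P,R}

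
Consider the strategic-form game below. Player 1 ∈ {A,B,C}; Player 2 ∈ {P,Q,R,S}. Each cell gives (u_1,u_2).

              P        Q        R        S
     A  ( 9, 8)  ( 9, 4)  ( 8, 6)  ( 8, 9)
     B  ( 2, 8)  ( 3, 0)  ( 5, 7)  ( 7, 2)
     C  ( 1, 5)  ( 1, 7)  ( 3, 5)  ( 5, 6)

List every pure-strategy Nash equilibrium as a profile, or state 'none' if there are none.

(A,P): not NE [P2→S gives 9>8]
(A,Q): not NE [P2→S gives 9>4]
(A,R): not NE [P2→S gives 9>6]
(A,S): NE
(B,P): not NE [P1→A gives 9>2]
(B,Q): not NE [P1→A gives 9>3; P2→P gives 8>0]
(B,R): not NE [P1→A gives 8>5; P2→P gives 8>7]
(B,S): not NE [P1→A gives 8>7; P2→P gives 8>2]
(C,P): not NE [P1→A gives 9>1; P2→Q gives 7>5]
(C,Q): not NE [P1→A gives 9>1]
(C,R): not NE [P1→A gives 8>3; P2→Q gives 7>5]
(C,S): not NE [P1→A gives 8>5; P2→Q gives 7>6]

NE set: (A,S)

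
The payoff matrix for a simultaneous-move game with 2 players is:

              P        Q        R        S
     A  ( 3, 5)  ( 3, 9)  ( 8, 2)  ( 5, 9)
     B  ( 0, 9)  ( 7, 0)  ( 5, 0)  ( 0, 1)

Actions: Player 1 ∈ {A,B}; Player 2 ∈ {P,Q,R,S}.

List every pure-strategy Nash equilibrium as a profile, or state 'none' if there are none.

Nash profiles: (A,S)

(A,P): not NE [P2→S gives 9>5]
(A,Q): not NE [P1→B gives 7>3]
(A,R): not NE [P2→S gives 9>2]
(A,S): NE
(B,P): not NE [P1→A gives 3>0]
(B,Q): not NE [P2→P gives 9>0]
(B,R): not NE [P1→A gives 8>5; P2→P gives 9>0]
(B,S): not NE [P1→A gives 5>0; P2→P gives 9>1]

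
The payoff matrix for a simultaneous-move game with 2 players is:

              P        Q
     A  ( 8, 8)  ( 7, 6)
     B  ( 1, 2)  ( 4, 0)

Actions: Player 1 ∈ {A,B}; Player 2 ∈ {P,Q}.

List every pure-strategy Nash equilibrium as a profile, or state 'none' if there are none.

(A,P): NE
(A,Q): not NE [P2→P gives 8>6]
(B,P): not NE [P1→A gives 8>1]
(B,Q): not NE [P1→A gives 7>4; P2→P gives 2>0]

PSNE = {(A,P)}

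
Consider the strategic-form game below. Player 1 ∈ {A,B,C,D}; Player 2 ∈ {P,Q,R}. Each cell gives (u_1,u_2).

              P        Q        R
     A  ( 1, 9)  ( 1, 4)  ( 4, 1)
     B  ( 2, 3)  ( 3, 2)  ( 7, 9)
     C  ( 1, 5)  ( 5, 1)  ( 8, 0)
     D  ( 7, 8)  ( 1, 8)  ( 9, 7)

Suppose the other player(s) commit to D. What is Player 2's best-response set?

u_2(P vs D) = 8
u_2(Q vs D) = 8
u_2(R vs D) = 7
max payoff 8 at {P,Q}

P2 best: {P,Q}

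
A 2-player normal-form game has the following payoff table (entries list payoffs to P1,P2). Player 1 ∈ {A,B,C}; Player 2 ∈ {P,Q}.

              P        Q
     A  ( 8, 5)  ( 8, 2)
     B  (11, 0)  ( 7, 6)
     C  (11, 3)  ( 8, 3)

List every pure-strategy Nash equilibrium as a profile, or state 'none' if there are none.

(A,P): not NE [P1→C gives 11>8]
(A,Q): not NE [P2→P gives 5>2]
(B,P): not NE [P2→Q gives 6>0]
(B,Q): not NE [P1→C gives 8>7]
(C,P): NE
(C,Q): NE

NE set: (C,P), (C,Q)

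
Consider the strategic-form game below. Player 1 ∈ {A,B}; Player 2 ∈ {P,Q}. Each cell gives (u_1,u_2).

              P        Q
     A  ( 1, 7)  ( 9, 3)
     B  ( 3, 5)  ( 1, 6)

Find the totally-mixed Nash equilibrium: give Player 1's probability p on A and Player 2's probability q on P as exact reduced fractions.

P1 indiff ⇒ q·1+(1-q)·9 = q·3+(1-q)·1 ⇒ q(-2) = (1-q)(-8) ⇒ q = 4/5
P2 indiff ⇒ p·7+(1-p)·5 = p·3+(1-p)·6 ⇒ p(4) = (1-p)(1) ⇒ p = 1/5

p=1/5, q=4/5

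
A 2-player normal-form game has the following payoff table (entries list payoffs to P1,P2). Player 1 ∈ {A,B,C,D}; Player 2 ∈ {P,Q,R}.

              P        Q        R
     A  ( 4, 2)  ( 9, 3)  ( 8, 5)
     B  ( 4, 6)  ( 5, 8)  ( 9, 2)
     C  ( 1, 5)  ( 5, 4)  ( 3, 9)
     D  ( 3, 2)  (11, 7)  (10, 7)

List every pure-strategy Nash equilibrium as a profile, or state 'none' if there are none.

PSNE = {(D,Q), (D,R)}

(A,P): not NE [P2→R gives 5>2]
(A,Q): not NE [P1→D gives 11>9; P2→R gives 5>3]
(A,R): not NE [P1→D gives 10>8]
(B,P): not NE [P2→Q gives 8>6]
(B,Q): not NE [P1→D gives 11>5]
(B,R): not NE [P1→D gives 10>9; P2→Q gives 8>2]
(C,P): not NE [P1→B gives 4>1; P2→R gives 9>5]
(C,Q): not NE [P1→D gives 11>5; P2→R gives 9>4]
(C,R): not NE [P1→D gives 10>3]
(D,P): not NE [P1→B gives 4>3; P2→R gives 7>2]
(D,Q): NE
(D,R): NE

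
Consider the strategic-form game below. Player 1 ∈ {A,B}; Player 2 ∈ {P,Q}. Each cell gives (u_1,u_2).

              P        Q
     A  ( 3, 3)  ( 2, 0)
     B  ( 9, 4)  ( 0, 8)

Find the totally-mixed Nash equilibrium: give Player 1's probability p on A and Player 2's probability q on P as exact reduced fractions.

P1 indiff ⇒ q·3+(1-q)·2 = q·9+(1-q)·0 ⇒ q(-6) = (1-q)(-2) ⇒ q = 1/4
P2 indiff ⇒ p·3+(1-p)·4 = p·0+(1-p)·8 ⇒ p(3) = (1-p)(4) ⇒ p = 4/7

P1 mixes 4/7 on A; P2 mixes 1/4 on P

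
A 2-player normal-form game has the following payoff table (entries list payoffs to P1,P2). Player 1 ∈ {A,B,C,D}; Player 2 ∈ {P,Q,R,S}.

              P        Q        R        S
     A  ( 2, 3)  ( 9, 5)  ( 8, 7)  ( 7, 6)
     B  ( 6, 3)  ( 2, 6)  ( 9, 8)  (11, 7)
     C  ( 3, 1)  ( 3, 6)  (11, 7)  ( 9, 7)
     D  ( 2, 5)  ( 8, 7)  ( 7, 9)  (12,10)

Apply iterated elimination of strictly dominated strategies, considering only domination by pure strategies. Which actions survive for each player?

P2 drop P (Q beats it: A:5>3 B:6>3 C:6>1 D:7>5)
P2 drop Q (R beats it: A:7>5 B:8>6 C:7>6 D:9>7)
P1 drop A (B beats it: R:9>8 S:11>7)
P1→{B,C,D} P2→{R,S}

IESDS → P1:{B,C,D} P2:{R,S}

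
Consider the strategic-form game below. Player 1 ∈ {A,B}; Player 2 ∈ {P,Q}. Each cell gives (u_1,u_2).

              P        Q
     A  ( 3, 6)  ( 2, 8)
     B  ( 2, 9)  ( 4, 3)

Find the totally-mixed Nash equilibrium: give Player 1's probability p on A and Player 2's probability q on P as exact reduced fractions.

P1 indiff ⇒ q·3+(1-q)·2 = q·2+(1-q)·4 ⇒ q(1) = (1-q)(2) ⇒ q = 2/3
P2 indiff ⇒ p·6+(1-p)·9 = p·8+(1-p)·3 ⇒ p(-2) = (1-p)(-6) ⇒ p = 3/4

P1 mixes 3/4 on A; P2 mixes 2/3 on P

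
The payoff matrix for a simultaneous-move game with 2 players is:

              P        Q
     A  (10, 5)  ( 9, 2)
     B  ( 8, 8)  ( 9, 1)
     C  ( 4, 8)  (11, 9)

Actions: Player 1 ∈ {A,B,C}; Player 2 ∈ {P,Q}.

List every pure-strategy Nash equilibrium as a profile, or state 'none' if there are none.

PSNE = {(A,P), (C,Q)}

(A,P): NE
(A,Q): not NE [P1→C gives 11>9; P2→P gives 5>2]
(B,P): not NE [P1→A gives 10>8]
(B,Q): not NE [P1→C gives 11>9; P2→P gives 8>1]
(C,P): not NE [P1→A gives 10>4; P2→Q gives 9>8]
(C,Q): NE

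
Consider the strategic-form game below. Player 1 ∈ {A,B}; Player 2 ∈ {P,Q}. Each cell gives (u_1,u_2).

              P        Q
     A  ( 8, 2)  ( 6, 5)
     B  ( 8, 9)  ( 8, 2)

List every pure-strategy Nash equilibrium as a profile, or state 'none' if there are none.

(A,P): not NE [P2→Q gives 5>2]
(A,Q): not NE [P1→B gives 8>6]
(B,P): NE
(B,Q): not NE [P2→P gives 9>2]

PSNE = {(B,P)}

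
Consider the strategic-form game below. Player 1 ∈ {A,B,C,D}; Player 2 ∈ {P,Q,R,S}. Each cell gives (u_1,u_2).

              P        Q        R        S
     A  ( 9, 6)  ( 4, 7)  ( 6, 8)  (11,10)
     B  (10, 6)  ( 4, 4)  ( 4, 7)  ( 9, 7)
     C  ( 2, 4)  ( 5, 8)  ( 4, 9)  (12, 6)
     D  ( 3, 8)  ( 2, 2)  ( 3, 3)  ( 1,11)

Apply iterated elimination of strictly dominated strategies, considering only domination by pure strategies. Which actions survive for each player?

P1 drop D (A beats it: P:9>3 Q:4>2 R:6>3 S:11>1)
P2 drop P (R beats it: A:8>6 B:7>6 C:9>4)
P2 drop Q (R beats it: A:8>7 B:7>4 C:9>8)
P1 drop B (A beats it: R:6>4 S:11>9)
P1→{A,C} P2→{R,S}

IESDS → P1:{A,C} P2:{R,S}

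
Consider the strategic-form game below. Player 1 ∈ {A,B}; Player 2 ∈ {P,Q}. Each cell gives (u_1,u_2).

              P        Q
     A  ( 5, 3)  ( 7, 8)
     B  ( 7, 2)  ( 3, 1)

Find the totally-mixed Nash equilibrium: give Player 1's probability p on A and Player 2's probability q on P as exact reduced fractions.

P1 indiff ⇒ q·5+(1-q)·7 = q·7+(1-q)·3 ⇒ q(-2) = (1-q)(-4) ⇒ q = 2/3
P2 indiff ⇒ p·3+(1-p)·2 = p·8+(1-p)·1 ⇒ p(-5) = (1-p)(-1) ⇒ p = 1/6

P1 mixes 1/6 on A; P2 mixes 2/3 on P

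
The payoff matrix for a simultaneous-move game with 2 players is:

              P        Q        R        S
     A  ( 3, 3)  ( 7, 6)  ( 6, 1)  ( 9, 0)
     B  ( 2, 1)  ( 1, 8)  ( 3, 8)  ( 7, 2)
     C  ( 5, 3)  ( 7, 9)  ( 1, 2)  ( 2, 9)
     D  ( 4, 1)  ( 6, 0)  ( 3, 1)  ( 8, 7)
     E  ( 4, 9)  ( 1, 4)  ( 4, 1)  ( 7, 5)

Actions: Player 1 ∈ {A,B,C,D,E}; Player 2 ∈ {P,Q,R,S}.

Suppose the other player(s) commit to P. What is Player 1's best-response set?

u_1(A vs P) = 3
u_1(B vs P) = 2
u_1(C vs P) = 5
u_1(D vs P) = 4
u_1(E vs P) = 4
max payoff 5 at {C}

argmax u_1 = {C}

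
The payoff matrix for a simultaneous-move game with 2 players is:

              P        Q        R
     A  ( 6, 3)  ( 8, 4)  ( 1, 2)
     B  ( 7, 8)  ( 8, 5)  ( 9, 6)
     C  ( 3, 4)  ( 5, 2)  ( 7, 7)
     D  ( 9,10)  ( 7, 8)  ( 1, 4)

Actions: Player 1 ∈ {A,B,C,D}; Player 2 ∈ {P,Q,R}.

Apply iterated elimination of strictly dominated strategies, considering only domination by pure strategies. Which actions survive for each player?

P1 drop C (B beats it: P:7>3 Q:8>5 R:9>7)
P2 drop R (P beats it: A:3>2 B:8>6 D:10>4)
P1→{A,B,D} P2→{P,Q}

IESDS → P1:{A,B,D} P2:{P,Q}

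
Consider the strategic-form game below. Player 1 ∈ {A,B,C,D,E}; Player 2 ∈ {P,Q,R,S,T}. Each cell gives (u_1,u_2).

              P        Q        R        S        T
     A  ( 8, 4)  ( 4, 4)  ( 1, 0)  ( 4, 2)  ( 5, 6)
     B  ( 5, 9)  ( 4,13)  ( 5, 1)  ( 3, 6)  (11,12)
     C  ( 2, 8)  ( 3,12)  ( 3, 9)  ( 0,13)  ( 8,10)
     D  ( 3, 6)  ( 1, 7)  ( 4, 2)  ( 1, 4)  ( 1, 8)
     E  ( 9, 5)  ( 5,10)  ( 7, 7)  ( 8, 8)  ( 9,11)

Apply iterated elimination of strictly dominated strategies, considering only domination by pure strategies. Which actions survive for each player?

Survivors P1:{B,E} P2:{Q,T}

P1 drop A (E beats it: P:9>8 Q:5>4 R:7>1 S:8>4 T:9>5)
P1 drop C (B beats it: P:5>2 Q:4>3 R:5>3 S:3>0 T:11>8)
P1 drop D (B beats it: P:5>3 Q:4>1 R:5>4 S:3>1 T:11>1)
P2 drop P (Q beats it: B:13>9 E:10>5)
P2 drop R (Q beats it: B:13>1 E:10>7)
P2 drop S (Q beats it: B:13>6 E:10>8)
P1→{B,E} P2→{Q,T}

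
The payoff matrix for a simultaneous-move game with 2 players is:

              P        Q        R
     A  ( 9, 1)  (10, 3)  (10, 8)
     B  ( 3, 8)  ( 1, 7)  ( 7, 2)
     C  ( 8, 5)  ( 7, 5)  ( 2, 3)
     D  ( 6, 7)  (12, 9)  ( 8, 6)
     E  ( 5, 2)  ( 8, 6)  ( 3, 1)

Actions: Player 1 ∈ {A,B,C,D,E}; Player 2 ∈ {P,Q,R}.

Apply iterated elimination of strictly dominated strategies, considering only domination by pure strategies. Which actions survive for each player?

P1 drop B (A beats it: P:9>3 Q:10>1 R:10>7)
P1 drop C (A beats it: P:9>8 Q:10>7 R:10>2)
P1 drop E (A beats it: P:9>5 Q:10>8 R:10>3)
P2 drop P (Q beats it: A:3>1 D:9>7)
P1→{A,D} P2→{Q,R}

Remaining: P1:{A,D} P2:{Q,R}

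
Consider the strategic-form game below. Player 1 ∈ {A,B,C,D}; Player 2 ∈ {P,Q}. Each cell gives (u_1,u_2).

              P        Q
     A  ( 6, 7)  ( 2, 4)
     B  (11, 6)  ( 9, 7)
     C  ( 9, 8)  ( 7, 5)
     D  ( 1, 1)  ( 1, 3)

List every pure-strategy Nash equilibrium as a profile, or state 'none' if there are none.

(A,P): not NE [P1→B gives 11>6]
(A,Q): not NE [P1→B gives 9>2; P2→P gives 7>4]
(B,P): not NE [P2→Q gives 7>6]
(B,Q): NE
(C,P): not NE [P1→B gives 11>9]
(C,Q): not NE [P1→B gives 9>7; P2→P gives 8>5]
(D,P): not NE [P1→B gives 11>1; P2→Q gives 3>1]
(D,Q): not NE [P1→B gives 9>1]

PSNE = {(B,Q)}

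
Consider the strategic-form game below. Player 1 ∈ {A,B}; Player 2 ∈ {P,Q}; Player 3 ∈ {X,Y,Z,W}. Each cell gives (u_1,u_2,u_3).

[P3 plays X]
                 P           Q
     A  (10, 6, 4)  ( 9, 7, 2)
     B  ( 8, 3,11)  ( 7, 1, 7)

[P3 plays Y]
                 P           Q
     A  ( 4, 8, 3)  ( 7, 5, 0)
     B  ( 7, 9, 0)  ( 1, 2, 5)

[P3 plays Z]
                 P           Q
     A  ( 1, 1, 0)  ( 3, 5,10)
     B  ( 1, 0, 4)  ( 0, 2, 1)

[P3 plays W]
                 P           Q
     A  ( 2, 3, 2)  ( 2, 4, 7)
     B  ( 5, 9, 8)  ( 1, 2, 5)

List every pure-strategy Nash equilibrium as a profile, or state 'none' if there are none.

(A,P,X): not NE [P2→Q gives 7>6]
(A,P,Y): not NE [P1→B gives 7>4; P3→X gives 4>3]
(A,P,Z): not NE [P2→Q gives 5>1; P3→X gives 4>0]
(A,P,W): not NE [P1→B gives 5>2; P2→Q gives 4>3; P3→X gives 4>2]
(A,Q,X): not NE [P3→Z gives 10>2]
(A,Q,Y): not NE [P2→P gives 8>5; P3→Z gives 10>0]
(A,Q,Z): NE
(A,Q,W): not NE [P3→Z gives 10>7]
(B,P,X): not NE [P1→A gives 10>8]
(B,P,Y): not NE [P3→X gives 11>0]
(B,P,Z): not NE [P2→Q gives 2>0; P3→X gives 11>4]
(B,P,W): not NE [P3→X gives 11>8]
(B,Q,X): not NE [P1→A gives 9>7; P2→P gives 3>1]
(B,Q,Y): not NE [P1→A gives 7>1; P2→P gives 9>2; P3→X gives 7>5]
(B,Q,Z): not NE [P1→A gives 3>0; P3→X gives 7>1]
(B,Q,W): not NE [P1→A gives 2>1; P2→P gives 9>2; P3→X gives 7>5]

PSNE = {(A,Q,Z)}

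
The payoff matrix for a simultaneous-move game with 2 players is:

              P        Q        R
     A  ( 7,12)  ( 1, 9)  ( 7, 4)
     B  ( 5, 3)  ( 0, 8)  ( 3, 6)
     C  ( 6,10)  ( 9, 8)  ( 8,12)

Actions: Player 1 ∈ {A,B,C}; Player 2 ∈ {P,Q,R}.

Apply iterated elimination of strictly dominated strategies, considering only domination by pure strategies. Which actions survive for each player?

P1 drop B (A beats it: P:7>5 Q:1>0 R:7>3)
P2 drop Q (P beats it: A:12>9 C:10>8)
P1→{A,C} P2→{P,R}

IESDS → P1:{A,C} P2:{P,R}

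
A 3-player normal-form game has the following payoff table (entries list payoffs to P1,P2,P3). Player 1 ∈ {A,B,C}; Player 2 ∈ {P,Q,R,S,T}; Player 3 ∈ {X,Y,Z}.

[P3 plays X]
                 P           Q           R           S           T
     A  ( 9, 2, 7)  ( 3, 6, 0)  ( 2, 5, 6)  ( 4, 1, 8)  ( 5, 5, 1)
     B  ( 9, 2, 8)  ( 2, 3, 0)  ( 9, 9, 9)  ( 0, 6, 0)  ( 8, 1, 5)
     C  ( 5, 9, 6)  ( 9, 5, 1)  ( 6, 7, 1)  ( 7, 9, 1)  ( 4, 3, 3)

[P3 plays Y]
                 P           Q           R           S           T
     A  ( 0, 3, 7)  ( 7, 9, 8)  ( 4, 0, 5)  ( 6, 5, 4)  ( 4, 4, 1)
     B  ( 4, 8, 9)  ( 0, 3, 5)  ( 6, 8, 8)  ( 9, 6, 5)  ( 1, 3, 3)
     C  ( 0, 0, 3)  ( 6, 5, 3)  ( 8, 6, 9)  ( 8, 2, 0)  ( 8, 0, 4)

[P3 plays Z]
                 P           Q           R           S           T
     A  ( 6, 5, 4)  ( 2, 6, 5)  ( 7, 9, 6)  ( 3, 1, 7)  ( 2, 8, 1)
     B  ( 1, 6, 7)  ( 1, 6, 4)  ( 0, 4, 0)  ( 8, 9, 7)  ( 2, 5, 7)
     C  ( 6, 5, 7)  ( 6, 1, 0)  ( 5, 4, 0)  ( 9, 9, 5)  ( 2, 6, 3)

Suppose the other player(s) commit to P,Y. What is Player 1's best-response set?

u_1(A vs P,Y) = 0
u_1(B vs P,Y) = 4
u_1(C vs P,Y) = 0
max payoff 4 at {B}

argmax u_1 = {B}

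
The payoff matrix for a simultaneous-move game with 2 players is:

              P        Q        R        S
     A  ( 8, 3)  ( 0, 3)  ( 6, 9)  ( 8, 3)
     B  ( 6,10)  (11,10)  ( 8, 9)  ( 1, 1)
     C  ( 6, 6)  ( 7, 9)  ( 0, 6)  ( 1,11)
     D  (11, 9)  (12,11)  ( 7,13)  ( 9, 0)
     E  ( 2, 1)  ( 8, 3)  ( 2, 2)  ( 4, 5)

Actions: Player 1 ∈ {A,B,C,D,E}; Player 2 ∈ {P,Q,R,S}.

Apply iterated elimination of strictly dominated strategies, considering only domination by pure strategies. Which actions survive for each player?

Survivors P1:{B,D} P2:{P,Q,R}

P1 drop A (D beats it: P:11>8 Q:12>0 R:7>6 S:9>8)
P1 drop C (D beats it: P:11>6 Q:12>7 R:7>0 S:9>1)
P1 drop E (D beats it: P:11>2 Q:12>8 R:7>2 S:9>4)
P2 drop S (P beats it: B:10>1 D:9>0)
P1→{B,D} P2→{P,Q,R}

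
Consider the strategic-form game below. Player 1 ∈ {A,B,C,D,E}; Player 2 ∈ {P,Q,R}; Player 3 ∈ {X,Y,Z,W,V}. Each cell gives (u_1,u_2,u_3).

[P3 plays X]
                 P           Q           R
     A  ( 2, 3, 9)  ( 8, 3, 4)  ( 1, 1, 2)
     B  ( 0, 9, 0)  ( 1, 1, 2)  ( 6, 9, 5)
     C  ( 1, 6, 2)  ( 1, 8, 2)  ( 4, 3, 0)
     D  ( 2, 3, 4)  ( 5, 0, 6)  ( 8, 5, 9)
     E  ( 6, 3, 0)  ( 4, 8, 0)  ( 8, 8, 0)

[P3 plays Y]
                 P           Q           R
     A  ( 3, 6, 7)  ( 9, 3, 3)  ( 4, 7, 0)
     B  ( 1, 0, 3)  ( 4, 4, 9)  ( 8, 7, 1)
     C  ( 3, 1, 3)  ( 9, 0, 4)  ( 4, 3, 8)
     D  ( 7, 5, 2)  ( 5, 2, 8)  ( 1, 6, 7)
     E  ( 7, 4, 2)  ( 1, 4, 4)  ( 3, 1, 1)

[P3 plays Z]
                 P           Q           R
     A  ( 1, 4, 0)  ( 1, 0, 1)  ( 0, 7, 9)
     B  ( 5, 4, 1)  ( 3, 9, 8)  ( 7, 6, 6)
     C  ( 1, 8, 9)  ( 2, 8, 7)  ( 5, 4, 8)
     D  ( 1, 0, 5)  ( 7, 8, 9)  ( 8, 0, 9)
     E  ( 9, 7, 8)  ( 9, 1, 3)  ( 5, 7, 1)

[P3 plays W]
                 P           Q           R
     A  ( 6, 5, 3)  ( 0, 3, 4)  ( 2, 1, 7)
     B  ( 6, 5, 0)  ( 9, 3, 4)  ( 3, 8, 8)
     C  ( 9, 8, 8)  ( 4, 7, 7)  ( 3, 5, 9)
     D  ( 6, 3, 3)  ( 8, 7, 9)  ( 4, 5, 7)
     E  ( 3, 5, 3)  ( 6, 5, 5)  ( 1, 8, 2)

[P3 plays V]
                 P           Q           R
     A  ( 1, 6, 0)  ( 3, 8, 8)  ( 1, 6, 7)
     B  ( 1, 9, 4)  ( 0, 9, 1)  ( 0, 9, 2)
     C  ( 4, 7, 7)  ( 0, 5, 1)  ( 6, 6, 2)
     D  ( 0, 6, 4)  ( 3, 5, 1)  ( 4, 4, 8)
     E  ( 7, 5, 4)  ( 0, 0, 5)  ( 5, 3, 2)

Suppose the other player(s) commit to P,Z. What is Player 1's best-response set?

argmax u_1 = {E}

u_1(A vs P,Z) = 1
u_1(B vs P,Z) = 5
u_1(C vs P,Z) = 1
u_1(D vs P,Z) = 1
u_1(E vs P,Z) = 9
max payoff 9 at {E}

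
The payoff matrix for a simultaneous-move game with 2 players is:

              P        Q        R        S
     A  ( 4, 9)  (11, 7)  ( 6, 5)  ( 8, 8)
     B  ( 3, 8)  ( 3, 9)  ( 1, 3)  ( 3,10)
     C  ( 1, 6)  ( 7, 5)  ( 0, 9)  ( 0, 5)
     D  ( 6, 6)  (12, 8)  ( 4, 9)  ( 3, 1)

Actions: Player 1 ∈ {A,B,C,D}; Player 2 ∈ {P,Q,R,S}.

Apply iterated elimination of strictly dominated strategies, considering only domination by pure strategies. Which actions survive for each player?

P1 drop B (A beats it: P:4>3 Q:11>3 R:6>1 S:8>3)
P1 drop C (A beats it: P:4>1 Q:11>7 R:6>0 S:8>0)
P2 drop S (P beats it: A:9>8 D:6>1)
P1→{A,D} P2→{P,Q,R}

Survivors P1:{A,D} P2:{P,Q,R}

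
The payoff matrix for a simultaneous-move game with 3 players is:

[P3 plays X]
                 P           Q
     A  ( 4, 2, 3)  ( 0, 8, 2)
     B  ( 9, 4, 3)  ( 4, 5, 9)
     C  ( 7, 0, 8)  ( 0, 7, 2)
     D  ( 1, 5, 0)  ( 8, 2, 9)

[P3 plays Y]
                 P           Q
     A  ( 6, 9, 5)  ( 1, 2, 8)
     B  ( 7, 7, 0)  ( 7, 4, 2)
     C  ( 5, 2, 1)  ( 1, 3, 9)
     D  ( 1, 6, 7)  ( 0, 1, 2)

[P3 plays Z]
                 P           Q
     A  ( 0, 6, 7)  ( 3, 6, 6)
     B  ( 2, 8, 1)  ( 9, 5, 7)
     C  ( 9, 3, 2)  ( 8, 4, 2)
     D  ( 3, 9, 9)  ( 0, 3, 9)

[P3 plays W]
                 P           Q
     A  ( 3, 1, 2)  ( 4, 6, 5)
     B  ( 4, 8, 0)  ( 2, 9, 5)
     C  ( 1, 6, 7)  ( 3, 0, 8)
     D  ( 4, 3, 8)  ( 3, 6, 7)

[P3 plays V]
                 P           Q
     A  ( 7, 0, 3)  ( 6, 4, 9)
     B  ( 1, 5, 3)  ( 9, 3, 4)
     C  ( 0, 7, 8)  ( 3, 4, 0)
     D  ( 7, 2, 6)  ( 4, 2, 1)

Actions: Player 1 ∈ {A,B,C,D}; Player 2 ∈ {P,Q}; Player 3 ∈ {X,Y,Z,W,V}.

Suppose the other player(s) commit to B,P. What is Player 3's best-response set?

u_3(X vs B,P) = 3
u_3(Y vs B,P) = 0
u_3(Z vs B,P) = 1
u_3(W vs B,P) = 0
u_3(V vs B,P) = 3
max payoff 3 at {X,V}

P3 best: {X,V}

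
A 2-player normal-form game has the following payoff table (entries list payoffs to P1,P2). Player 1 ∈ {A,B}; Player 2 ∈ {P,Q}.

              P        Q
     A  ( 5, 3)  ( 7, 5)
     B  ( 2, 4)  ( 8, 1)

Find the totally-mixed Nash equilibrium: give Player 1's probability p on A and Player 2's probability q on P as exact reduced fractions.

P1 indiff ⇒ q·5+(1-q)·7 = q·2+(1-q)·8 ⇒ q(3) = (1-q)(1) ⇒ q = 1/4
P2 indiff ⇒ p·3+(1-p)·4 = p·5+(1-p)·1 ⇒ p(-2) = (1-p)(-3) ⇒ p = 3/5

P1 mixes 3/5 on A; P2 mixes 1/4 on P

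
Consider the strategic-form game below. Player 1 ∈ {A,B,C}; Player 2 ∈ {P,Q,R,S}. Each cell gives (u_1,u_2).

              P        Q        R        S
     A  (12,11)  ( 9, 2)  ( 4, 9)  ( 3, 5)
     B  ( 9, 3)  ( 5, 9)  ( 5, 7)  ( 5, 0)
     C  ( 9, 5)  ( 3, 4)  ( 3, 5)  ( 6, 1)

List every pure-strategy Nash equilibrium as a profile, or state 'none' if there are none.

Nash profiles: (A,P)

(A,P): NE
(A,Q): not NE [P2→P gives 11>2]
(A,R): not NE [P1→B gives 5>4; P2→P gives 11>9]
(A,S): not NE [P1→C gives 6>3; P2→P gives 11>5]
(B,P): not NE [P1→A gives 12>9; P2→Q gives 9>3]
(B,Q): not NE [P1→A gives 9>5]
(B,R): not NE [P2→Q gives 9>7]
(B,S): not NE [P1→C gives 6>5; P2→Q gives 9>0]
(C,P): not NE [P1→A gives 12>9]
(C,Q): not NE [P1→A gives 9>3; P2→R gives 5>4]
(C,R): not NE [P1→B gives 5>3]
(C,S): not NE [P2→R gives 5>1]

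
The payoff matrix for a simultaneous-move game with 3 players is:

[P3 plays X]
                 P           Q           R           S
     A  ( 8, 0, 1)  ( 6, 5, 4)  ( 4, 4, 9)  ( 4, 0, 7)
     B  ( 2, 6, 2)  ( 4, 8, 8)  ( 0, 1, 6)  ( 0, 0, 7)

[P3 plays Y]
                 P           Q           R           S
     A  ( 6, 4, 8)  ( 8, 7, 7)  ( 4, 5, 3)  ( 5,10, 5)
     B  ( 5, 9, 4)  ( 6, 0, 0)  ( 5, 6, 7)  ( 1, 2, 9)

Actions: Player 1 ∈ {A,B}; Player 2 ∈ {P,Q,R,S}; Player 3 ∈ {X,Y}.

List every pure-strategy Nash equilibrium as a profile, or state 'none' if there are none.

(A,P,X): not NE [P2→Q gives 5>0; P3→Y gives 8>1]
(A,P,Y): not NE [P2→S gives 10>4]
(A,Q,X): not NE [P3→Y gives 7>4]
(A,Q,Y): not NE [P2→S gives 10>7]
(A,R,X): not NE [P2→Q gives 5>4]
(A,R,Y): not NE [P1→B gives 5>4; P2→S gives 10>5; P3→X gives 9>3]
(A,S,X): not NE [P2→Q gives 5>0]
(A,S,Y): not NE [P3→X gives 7>5]
(B,P,X): not NE [P1→A gives 8>2; P2→Q gives 8>6; P3→Y gives 4>2]
(B,P,Y): not NE [P1→A gives 6>5]
(B,Q,X): not NE [P1→A gives 6>4]
(B,Q,Y): not NE [P1→A gives 8>6; P2→P gives 9>0; P3→X gives 8>0]
(B,R,X): not NE [P1→A gives 4>0; P2→Q gives 8>1; P3→Y gives 7>6]
(B,R,Y): not NE [P2→P gives 9>6]
(B,S,X): not NE [P1→A gives 4>0; P2→Q gives 8>0; P3→Y gives 9>7]
(B,S,Y): not NE [P1→A gives 5>1; P2→P gives 9>2]

PSNE: ∅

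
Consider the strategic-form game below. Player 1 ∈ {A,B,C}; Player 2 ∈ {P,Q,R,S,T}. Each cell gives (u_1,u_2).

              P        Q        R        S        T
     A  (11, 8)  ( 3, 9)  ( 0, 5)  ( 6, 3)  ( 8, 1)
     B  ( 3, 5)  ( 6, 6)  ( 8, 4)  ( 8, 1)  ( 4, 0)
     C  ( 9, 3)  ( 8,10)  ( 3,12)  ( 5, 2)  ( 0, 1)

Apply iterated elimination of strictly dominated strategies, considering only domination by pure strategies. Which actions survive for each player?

Survivors P1:{B,C} P2:{Q,R}

P2 drop P (Q beats it: A:9>8 B:6>5 C:10>3)
P2 drop S (Q beats it: A:9>3 B:6>1 C:10>2)
P2 drop T (Q beats it: A:9>1 B:6>0 C:10>1)
P1 drop A (B beats it: Q:6>3 R:8>0)
P1→{B,C} P2→{Q,R}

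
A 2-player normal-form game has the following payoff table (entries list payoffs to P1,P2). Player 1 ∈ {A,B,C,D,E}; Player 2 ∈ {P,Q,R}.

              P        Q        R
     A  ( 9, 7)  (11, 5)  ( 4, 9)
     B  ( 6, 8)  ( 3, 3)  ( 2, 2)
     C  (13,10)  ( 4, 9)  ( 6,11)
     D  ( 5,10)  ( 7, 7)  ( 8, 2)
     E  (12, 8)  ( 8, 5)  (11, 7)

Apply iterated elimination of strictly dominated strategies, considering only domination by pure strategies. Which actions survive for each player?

P1 drop B (A beats it: P:9>6 Q:11>3 R:4>2)
P1 drop D (E beats it: P:12>5 Q:8>7 R:11>8)
P2 drop Q (P beats it: A:7>5 C:10>9 E:8>5)
P1 drop A (C beats it: P:13>9 R:6>4)
P1→{C,E} P2→{P,R}

Survivors P1:{C,E} P2:{P,R}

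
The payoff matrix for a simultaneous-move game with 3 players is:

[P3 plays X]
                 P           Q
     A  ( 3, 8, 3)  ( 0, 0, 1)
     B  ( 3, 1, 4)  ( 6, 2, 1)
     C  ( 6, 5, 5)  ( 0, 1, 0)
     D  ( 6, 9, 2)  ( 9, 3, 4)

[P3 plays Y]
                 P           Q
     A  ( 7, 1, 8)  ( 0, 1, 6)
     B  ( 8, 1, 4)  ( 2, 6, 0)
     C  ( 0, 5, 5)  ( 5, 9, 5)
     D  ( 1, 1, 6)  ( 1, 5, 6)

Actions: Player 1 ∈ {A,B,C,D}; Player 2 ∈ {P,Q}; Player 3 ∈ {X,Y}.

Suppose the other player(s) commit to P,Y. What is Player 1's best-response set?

u_1(A vs P,Y) = 7
u_1(B vs P,Y) = 8
u_1(C vs P,Y) = 0
u_1(D vs P,Y) = 1
max payoff 8 at {B}

P1 best: {B}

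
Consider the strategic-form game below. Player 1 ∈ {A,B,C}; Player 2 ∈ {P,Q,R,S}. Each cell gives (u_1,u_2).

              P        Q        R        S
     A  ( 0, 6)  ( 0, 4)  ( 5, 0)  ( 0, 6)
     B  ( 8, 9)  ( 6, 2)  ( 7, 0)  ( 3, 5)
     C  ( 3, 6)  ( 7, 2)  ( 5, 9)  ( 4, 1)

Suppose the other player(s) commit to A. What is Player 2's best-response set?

u_2(P vs A) = 6
u_2(Q vs A) = 4
u_2(R vs A) = 0
u_2(S vs A) = 6
max payoff 6 at {P,S}

P2 best: {P,S}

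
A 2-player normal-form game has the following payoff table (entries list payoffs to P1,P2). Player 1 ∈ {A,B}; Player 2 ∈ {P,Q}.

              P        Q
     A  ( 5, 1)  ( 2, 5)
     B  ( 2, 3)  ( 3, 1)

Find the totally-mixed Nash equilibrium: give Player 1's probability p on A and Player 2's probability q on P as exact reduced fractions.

P1 indiff ⇒ q·5+(1-q)·2 = q·2+(1-q)·3 ⇒ q(3) = (1-q)(1) ⇒ q = 1/4
P2 indiff ⇒ p·1+(1-p)·3 = p·5+(1-p)·1 ⇒ p(-4) = (1-p)(-2) ⇒ p = 1/3

p=1/3, q=1/4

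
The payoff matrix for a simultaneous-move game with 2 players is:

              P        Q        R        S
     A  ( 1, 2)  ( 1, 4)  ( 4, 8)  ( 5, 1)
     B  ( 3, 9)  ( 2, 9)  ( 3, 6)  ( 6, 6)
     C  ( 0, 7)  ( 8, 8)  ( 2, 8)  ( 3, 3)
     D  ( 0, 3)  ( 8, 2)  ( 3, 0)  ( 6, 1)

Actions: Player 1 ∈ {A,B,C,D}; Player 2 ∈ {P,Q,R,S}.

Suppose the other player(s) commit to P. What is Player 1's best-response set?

u_1(A vs P) = 1
u_1(B vs P) = 3
u_1(C vs P) = 0
u_1(D vs P) = 0
max payoff 3 at {B}

P1 best: {B}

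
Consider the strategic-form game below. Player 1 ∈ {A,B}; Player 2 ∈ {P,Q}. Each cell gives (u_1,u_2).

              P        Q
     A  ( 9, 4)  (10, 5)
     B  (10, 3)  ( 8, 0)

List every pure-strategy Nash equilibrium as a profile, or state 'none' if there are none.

(A,P): not NE [P1→B gives 10>9; P2→Q gives 5>4]
(A,Q): NE
(B,P): NE
(B,Q): not NE [P1→A gives 10>8; P2→P gives 3>0]

PSNE = {(A,Q), (B,P)}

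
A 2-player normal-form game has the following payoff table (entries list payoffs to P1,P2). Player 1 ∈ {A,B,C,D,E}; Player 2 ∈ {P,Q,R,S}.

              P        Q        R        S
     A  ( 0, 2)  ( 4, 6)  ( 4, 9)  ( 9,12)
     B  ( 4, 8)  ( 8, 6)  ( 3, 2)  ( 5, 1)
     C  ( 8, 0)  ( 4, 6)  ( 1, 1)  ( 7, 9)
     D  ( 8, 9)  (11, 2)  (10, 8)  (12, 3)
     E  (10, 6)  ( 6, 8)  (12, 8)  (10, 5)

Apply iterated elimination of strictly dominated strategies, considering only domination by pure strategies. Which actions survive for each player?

P1 drop A (D beats it: P:8>0 Q:11>4 R:10>4 S:12>9)
P1 drop B (D beats it: P:8>4 Q:11>8 R:10>3 S:12>5)
P1 drop C (E beats it: P:10>8 Q:6>4 R:12>1 S:10>7)
P2 drop S (P beats it: D:9>3 E:6>5)
P1→{D,E} P2→{P,Q,R}

IESDS → P1:{D,E} P2:{P,Q,R}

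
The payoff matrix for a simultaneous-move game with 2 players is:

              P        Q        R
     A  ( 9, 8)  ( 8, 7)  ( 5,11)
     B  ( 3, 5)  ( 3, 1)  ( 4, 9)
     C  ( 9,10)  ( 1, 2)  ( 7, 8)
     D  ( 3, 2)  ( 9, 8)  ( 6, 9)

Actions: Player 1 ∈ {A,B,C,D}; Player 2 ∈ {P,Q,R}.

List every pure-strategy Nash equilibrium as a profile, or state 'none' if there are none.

NE set: (C,P)

(A,P): not NE [P2→R gives 11>8]
(A,Q): not NE [P1→D gives 9>8; P2→R gives 11>7]
(A,R): not NE [P1→C gives 7>5]
(B,P): not NE [P1→C gives 9>3; P2→R gives 9>5]
(B,Q): not NE [P1→D gives 9>3; P2→R gives 9>1]
(B,R): not NE [P1→C gives 7>4]
(C,P): NE
(C,Q): not NE [P1→D gives 9>1; P2→P gives 10>2]
(C,R): not NE [P2→P gives 10>8]
(D,P): not NE [P1→C gives 9>3; P2→R gives 9>2]
(D,Q): not NE [P2→R gives 9>8]
(D,R): not NE [P1→C gives 7>6]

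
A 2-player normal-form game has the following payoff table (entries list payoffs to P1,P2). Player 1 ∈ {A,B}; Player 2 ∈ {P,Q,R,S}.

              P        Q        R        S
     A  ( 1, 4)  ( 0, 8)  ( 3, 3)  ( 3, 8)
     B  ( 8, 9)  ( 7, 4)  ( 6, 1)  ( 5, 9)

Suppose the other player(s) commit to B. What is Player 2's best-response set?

BR_2 = {P,S}

u_2(P vs B) = 9
u_2(Q vs B) = 4
u_2(R vs B) = 1
u_2(S vs B) = 9
max payoff 9 at {P,S}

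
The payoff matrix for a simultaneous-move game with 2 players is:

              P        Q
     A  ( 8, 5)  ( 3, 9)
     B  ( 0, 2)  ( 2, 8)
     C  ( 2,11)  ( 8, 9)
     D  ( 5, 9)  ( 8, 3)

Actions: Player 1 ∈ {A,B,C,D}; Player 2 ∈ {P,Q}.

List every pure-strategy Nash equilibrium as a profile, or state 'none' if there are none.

Equilibria: none

(A,P): not NE [P2→Q gives 9>5]
(A,Q): not NE [P1→D gives 8>3]
(B,P): not NE [P1→A gives 8>0; P2→Q gives 8>2]
(B,Q): not NE [P1→D gives 8>2]
(C,P): not NE [P1→A gives 8>2]
(C,Q): not NE [P2→P gives 11>9]
(D,P): not NE [P1→A gives 8>5]
(D,Q): not NE [P2→P gives 9>3]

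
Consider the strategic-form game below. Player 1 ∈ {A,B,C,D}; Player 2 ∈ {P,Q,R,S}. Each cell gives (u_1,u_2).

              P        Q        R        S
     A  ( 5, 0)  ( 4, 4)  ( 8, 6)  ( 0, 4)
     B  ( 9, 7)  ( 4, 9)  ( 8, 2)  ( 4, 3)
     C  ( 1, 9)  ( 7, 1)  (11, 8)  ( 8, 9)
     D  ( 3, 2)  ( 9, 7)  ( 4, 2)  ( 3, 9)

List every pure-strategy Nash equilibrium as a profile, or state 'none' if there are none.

NE set: (C,S)

(A,P): not NE [P1→B gives 9>5; P2→R gives 6>0]
(A,Q): not NE [P1→D gives 9>4; P2→R gives 6>4]
(A,R): not NE [P1→C gives 11>8]
(A,S): not NE [P1→C gives 8>0; P2→R gives 6>4]
(B,P): not NE [P2→Q gives 9>7]
(B,Q): not NE [P1→D gives 9>4]
(B,R): not NE [P1→C gives 11>8; P2→Q gives 9>2]
(B,S): not NE [P1→C gives 8>4; P2→Q gives 9>3]
(C,P): not NE [P1→B gives 9>1]
(C,Q): not NE [P1→D gives 9>7; P2→S gives 9>1]
(C,R): not NE [P2→S gives 9>8]
(C,S): NE
(D,P): not NE [P1→B gives 9>3; P2→S gives 9>2]
(D,Q): not NE [P2→S gives 9>7]
(D,R): not NE [P1→C gives 11>4; P2→S gives 9>2]
(D,S): not NE [P1→C gives 8>3]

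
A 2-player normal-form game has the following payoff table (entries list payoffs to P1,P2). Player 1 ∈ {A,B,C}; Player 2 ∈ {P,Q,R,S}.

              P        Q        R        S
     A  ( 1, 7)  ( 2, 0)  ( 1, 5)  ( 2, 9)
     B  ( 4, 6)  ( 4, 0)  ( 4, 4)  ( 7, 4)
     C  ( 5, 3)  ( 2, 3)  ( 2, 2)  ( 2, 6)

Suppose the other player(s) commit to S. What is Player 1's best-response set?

P1 best: {B}

u_1(A vs S) = 2
u_1(B vs S) = 7
u_1(C vs S) = 2
max payoff 7 at {B}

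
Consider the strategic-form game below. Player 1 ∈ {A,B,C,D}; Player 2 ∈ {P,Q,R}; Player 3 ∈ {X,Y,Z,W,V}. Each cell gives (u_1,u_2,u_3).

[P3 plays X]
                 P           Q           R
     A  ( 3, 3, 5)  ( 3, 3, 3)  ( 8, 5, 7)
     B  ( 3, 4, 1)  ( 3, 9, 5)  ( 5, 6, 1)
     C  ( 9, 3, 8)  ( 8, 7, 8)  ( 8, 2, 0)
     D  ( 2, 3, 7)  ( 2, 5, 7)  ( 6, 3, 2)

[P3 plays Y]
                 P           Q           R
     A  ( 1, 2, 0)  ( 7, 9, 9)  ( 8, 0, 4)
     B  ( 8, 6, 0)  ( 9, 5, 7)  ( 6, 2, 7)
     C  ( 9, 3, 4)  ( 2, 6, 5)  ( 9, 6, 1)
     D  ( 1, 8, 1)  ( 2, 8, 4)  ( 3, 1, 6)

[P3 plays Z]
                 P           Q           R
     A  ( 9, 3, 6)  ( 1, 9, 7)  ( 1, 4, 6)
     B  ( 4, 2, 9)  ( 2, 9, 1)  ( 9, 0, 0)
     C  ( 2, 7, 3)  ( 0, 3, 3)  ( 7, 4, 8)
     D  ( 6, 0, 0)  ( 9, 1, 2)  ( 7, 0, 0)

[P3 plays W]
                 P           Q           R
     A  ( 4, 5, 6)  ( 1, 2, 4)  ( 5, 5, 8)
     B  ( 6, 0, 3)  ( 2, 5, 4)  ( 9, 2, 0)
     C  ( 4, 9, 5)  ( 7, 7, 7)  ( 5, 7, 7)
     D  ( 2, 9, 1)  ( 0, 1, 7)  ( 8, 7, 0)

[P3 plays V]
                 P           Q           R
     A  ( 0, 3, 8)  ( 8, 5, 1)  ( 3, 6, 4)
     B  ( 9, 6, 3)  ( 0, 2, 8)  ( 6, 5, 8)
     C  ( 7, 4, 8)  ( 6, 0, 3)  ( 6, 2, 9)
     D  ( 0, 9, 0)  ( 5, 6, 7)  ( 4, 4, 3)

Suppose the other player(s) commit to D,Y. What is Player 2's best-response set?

u_2(P vs D,Y) = 8
u_2(Q vs D,Y) = 8
u_2(R vs D,Y) = 1
max payoff 8 at {P,Q}

argmax u_2 = {P,Q}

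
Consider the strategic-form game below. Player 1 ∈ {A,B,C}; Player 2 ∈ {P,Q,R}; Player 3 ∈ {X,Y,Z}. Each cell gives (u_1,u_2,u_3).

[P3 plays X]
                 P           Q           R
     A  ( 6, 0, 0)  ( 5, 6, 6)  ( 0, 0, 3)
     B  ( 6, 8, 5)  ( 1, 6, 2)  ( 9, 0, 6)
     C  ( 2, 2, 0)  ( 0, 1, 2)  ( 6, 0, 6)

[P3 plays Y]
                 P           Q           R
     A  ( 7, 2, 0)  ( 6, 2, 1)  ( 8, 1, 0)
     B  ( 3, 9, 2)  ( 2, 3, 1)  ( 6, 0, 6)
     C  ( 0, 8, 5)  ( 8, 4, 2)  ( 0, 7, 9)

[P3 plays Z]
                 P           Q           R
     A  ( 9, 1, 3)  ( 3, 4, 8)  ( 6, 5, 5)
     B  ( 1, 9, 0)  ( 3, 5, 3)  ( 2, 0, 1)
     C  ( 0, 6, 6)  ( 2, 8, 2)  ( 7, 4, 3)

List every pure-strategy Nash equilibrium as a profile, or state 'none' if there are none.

Nash profiles: (B,P,X)

(A,P,X): not NE [P2→Q gives 6>0; P3→Z gives 3>0]
(A,P,Y): not NE [P3→Z gives 3>0]
(A,P,Z): not NE [P2→R gives 5>1]
(A,Q,X): not NE [P3→Z gives 8>6]
(A,Q,Y): not NE [P1→C gives 8>6; P3→Z gives 8>1]
(A,Q,Z): not NE [P2→R gives 5>4]
(A,R,X): not NE [P1→B gives 9>0; P2→Q gives 6>0; P3→Z gives 5>3]
(A,R,Y): not NE [P2→Q gives 2>1; P3→Z gives 5>0]
(A,R,Z): not NE [P1→C gives 7>6]
(B,P,X): NE
(B,P,Y): not NE [P1→A gives 7>3; P3→X gives 5>2]
(B,P,Z): not NE [P1→A gives 9>1; P3→X gives 5>0]
(B,Q,X): not NE [P1→A gives 5>1; P2→P gives 8>6; P3→Z gives 3>2]
(B,Q,Y): not NE [P1→C gives 8>2; P2→P gives 9>3; P3→Z gives 3>1]
(B,Q,Z): not NE [P2→P gives 9>5]
(B,R,X): not NE [P2→P gives 8>0]
(B,R,Y): not NE [P1→A gives 8>6; P2→P gives 9>0]
(B,R,Z): not NE [P1→C gives 7>2; P2→P gives 9>0; P3→Y gives 6>1]
(C,P,X): not NE [P1→B gives 6>2; P3→Z gives 6>0]
(C,P,Y): not NE [P1→A gives 7>0; P3→Z gives 6>5]
(C,P,Z): not NE [P1→A gives 9>0; P2→Q gives 8>6]
(C,Q,X): not NE [P1→A gives 5>0; P2→P gives 2>1]
(C,Q,Y): not NE [P2→P gives 8>4]
(C,Q,Z): not NE [P1→B gives 3>2]
(C,R,X): not NE [P1→B gives 9>6; P2→P gives 2>0; P3→Y gives 9>6]
(C,R,Y): not NE [P1→A gives 8>0; P2→P gives 8>7]
(C,R,Z): not NE [P2→Q gives 8>4; P3→Y gives 9>3]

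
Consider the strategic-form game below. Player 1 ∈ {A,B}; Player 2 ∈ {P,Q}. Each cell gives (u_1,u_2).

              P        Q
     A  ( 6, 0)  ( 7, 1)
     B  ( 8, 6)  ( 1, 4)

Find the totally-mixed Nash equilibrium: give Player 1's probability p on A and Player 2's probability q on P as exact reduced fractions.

p=2/3, q=3/4

P1 indiff ⇒ q·6+(1-q)·7 = q·8+(1-q)·1 ⇒ q(-2) = (1-q)(-6) ⇒ q = 3/4
P2 indiff ⇒ p·0+(1-p)·6 = p·1+(1-p)·4 ⇒ p(-1) = (1-p)(-2) ⇒ p = 2/3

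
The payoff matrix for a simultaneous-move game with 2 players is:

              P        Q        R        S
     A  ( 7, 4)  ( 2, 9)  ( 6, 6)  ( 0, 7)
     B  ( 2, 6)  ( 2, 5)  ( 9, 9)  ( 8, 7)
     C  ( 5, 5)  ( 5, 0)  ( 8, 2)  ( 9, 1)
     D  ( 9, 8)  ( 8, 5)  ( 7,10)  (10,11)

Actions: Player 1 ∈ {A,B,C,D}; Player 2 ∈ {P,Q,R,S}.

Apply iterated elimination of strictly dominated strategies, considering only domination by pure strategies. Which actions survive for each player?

IESDS → P1:{B,C,D} P2:{P,R,S}

P1 drop A (D beats it: P:9>7 Q:8>2 R:7>6 S:10>0)
P2 drop Q (P beats it: B:6>5 C:5>0 D:8>5)
P1→{B,C,D} P2→{P,R,S}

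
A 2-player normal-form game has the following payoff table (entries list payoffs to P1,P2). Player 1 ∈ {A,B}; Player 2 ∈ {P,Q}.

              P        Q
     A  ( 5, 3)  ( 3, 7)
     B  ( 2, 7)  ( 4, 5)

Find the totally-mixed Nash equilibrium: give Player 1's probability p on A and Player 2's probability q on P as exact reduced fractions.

P1 indiff ⇒ q·5+(1-q)·3 = q·2+(1-q)·4 ⇒ q(3) = (1-q)(1) ⇒ q = 1/4
P2 indiff ⇒ p·3+(1-p)·7 = p·7+(1-p)·5 ⇒ p(-4) = (1-p)(-2) ⇒ p = 1/3

(p,q) = (1/3, 1/4)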